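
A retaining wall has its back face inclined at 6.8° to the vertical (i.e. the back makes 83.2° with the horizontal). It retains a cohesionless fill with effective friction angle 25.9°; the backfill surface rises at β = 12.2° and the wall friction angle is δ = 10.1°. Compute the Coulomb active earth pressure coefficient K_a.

0.495

K_a = sin²(α+φ) / [sin²α · sin(α−δ) · (1 + √{sin(φ+δ)sin(φ−β) / (sin(α−δ)sin(α+β))})²].
With α = 83.2°, φ = 25.9°, δ = 10.1°, β = 12.2°: K_a = 0.4954.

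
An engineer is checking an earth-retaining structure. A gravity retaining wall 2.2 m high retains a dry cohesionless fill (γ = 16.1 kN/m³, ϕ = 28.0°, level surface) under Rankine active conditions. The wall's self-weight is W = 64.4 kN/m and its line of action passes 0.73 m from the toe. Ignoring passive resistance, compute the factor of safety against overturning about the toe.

K_a = tan²(45° − 28.0°/2) = 0.3610.
P_a = ½K_aγH² = 0.5×0.3610×16.1×2.2² = 14.07 kN/m, acting at H/3 = 0.7333 m above the base.
Overturning moment M_o = P_a × H/3 = 14.07 × 0.7333 = 10.32.
Resisting moment M_r = W × 0.73 = 64.4 × 0.73 = 47.01.
FS_overturning = M_r/M_o = 47.01/10.32 = 4.557.

4.56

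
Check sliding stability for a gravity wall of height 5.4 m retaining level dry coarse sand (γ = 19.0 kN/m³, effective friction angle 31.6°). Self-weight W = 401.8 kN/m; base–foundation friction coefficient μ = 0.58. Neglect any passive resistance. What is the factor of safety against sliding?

2.69

K_a = tan²(45° − 31.6°/2) = 0.3123.
P_a = ½K_aγH² = 0.5×0.3123×19.0×5.4² = 86.53 kN/m, acting at H/3 = 1.800 m above the base.
FS_sliding = μW / P_a = 0.58×401.8 / 86.53 = 2.693.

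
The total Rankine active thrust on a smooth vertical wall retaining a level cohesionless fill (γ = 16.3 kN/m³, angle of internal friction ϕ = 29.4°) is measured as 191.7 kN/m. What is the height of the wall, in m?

K_a = 0.3415. P_a = ½ K_a γ H² ⇒ H = √(2P_a/(K_a γ)).
H = √(2×191.7/(0.3415×16.3)) = 8.300 m.

8.30 m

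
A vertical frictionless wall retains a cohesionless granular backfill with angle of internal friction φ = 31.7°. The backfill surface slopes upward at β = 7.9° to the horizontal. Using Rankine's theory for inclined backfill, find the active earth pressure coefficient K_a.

K_a = cos β · (cos β − √(cos²β − cos²φ)) / (cos β + √(cos²β − cos²φ)).
cos β = 0.9905, cos φ = 0.8508, √(cos²β − cos²φ) = 0.5072.
K_a = 0.9905 × (0.9905 − 0.5072)/(0.9905 + 0.5072) = 0.3197.

0.320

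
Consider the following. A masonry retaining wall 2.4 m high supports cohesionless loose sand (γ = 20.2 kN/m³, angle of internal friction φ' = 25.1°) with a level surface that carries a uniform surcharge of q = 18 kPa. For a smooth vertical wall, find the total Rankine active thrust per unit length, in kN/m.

K_a = tan²(45° − φ/2) = 0.4043.
Soil triangle: ½ K_a γ H² = 0.5×0.4043×20.2×2.4² = 23.52 kN/m.
Surcharge rectangle: K_a q H = 0.4043×18×2.4 = 17.47 kN/m.
Total = 23.52 + 17.47 = 40.99 kN/m.

41.0 kN/m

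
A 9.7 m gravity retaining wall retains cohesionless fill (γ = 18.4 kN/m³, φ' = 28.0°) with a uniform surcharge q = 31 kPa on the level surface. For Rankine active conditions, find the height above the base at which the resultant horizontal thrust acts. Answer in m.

K_a = 0.3610.
Triangular part P₁ = ½K_aγH² = 312.5 at H/3 = 3.233 m; rectangular part P₂ = K_a q H = 108.6 at H/2 = 4.850 m.
ȳ = (P₁·3.233 + P₂·4.850)/(P₁+P₂) = 3.650 m.

3.65 m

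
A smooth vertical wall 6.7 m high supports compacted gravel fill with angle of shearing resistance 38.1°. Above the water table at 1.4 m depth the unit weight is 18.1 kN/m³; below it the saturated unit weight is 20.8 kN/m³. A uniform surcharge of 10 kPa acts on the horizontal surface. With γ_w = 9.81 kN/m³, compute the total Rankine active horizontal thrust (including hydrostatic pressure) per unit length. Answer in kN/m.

K_a = tan²(45° − φ/2) = 0.2368.
γ' = 20.8 − 9.81 = 10.99 kN/m³. h₂ = H − d_w = 5.3 m.
σ'_h: at surface K_a·q = 2.368; at WT K_a(q+γd_w) = 8.370; at base K_a(q+γd_w+γ'h₂) = 22.16 kPa.
P₁ = ½(2.368+8.370)×1.4 = 7.517; P₂ = ½(8.370+22.16)×5.3 = 80.91; P_w = ½γ_w h₂² = 137.8.
Total = 7.517+80.91+137.8 = 226.2 kN/m.

226 kN/m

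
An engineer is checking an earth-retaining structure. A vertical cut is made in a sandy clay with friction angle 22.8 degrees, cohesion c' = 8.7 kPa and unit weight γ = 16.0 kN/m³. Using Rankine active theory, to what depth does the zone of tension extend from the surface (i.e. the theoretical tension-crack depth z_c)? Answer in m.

1.64 m

K_a = tan²(45° − 22.8°/2) = 0.4414; √K_a = 0.6644.
The active pressure is zero where K_a γ z = 2c√K_a, so z_c = 2c/(γ√K_a) = 2×8.7/(16.0×0.6644) = 1.637 m.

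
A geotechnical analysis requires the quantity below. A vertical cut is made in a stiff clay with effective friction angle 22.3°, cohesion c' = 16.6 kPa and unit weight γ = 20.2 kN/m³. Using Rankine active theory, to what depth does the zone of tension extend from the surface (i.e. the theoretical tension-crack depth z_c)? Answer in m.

2.45 m

K_a = tan²(45° − 22.3°/2) = 0.4498; √K_a = 0.6707.
The active pressure is zero where K_a γ z = 2c√K_a, so z_c = 2c/(γ√K_a) = 2×16.6/(20.2×0.6707) = 2.450 m.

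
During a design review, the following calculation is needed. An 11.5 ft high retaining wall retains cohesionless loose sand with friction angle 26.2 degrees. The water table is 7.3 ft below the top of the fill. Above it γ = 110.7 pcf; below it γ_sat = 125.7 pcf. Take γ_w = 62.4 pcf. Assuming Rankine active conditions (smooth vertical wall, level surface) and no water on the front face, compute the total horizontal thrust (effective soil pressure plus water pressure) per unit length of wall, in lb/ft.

K_a = tan²(45° − φ/2) = 0.3874.
γ' = 125.7 − 62.4 = 63.30 pcf. Depth below WT = 4.2 ft.
σ'_h at WT = K_a γ d_w = 313.1 psf; at base = 313.1 + K_a γ' × 4.2 = 416.1 psf.
P₁ (0–7.3 ft) = ½×313.1×7.3 = 1143. P₂ (7.3–11.5 ft) = ½(313.1+416.1)×4.2 = 1531.
P_w = ½ γ_w h₂² = 0.5×62.4×4.2² = 550.4. Total = 1143+1531+550.4 = 3224 lb/ft.

3220 lb/ft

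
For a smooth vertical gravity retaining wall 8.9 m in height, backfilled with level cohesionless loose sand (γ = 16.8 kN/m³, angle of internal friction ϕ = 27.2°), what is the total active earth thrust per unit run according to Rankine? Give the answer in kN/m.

248 kN/m

K_a = tan²(45° − φ/2) = 0.3726.
P_a = ½ K_a γ H² = 0.5 × 0.3726 × 16.8 × 8.9² = 247.9 kN/m.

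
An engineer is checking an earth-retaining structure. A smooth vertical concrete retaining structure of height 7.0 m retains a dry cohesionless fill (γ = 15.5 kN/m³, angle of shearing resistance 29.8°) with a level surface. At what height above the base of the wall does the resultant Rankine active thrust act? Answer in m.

K_a = 0.3360.
The pressure distribution is triangular, so the resultant acts at H/3 above the base = 7.0/3 = 2.333 m.

2.33 m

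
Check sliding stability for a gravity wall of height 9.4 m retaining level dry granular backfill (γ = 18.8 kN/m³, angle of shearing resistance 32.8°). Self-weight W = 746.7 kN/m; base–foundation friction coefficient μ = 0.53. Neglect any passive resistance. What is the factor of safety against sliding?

1.60

K_a = tan²(45° − 32.8°/2) = 0.2973.
P_a = ½K_aγH² = 0.5×0.2973×18.8×9.4² = 246.9 kN/m, acting at H/3 = 3.133 m above the base.
FS_sliding = μW / P_a = 0.53×746.7 / 246.9 = 1.603.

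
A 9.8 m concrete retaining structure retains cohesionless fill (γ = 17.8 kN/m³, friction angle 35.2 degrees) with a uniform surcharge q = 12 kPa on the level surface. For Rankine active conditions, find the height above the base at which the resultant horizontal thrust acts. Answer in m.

K_a = 0.2687.
Triangular part P₁ = ½K_aγH² = 229.7 at H/3 = 3.267 m; rectangular part P₂ = K_a q H = 31.60 at H/2 = 4.900 m.
ȳ = (P₁·3.267 + P₂·4.900)/(P₁+P₂) = 3.464 m.

3.46 m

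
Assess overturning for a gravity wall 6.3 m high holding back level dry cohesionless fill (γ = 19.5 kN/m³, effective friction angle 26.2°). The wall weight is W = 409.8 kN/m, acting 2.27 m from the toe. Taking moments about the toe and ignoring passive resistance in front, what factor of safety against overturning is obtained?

2.95

K_a = tan²(45° − 26.2°/2) = 0.3874.
P_a = ½K_aγH² = 0.5×0.3874×19.5×6.3² = 149.9 kN/m, acting at H/3 = 2.100 m above the base.
Overturning moment M_o = P_a × H/3 = 149.9 × 2.100 = 314.9.
Resisting moment M_r = W × 2.27 = 409.8 × 2.27 = 930.2.
FS_overturning = M_r/M_o = 930.2/314.9 = 2.955.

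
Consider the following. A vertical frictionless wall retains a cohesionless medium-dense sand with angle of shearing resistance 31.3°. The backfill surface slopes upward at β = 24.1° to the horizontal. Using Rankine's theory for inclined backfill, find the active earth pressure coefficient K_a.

0.438

K_a = cos β · (cos β − √(cos²β − cos²φ)) / (cos β + √(cos²β − cos²φ)).
cos β = 0.9128, cos φ = 0.8545, √(cos²β − cos²φ) = 0.3212.
K_a = 0.9128 × (0.9128 − 0.3212)/(0.9128 + 0.3212) = 0.4376.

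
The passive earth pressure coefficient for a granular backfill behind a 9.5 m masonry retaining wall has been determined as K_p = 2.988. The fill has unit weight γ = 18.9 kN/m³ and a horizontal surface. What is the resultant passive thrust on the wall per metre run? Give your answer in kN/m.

P = ½ K_p γ H² = 0.5 × 2.988 × 18.9 × 9.5² = 2548 kN/m.

2550 kN/m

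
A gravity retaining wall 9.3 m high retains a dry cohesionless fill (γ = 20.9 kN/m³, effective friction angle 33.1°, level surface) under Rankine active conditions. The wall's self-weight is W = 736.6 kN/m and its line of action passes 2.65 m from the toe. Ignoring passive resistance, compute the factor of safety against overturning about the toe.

K_a = tan²(45° − 33.1°/2) = 0.2936.
P_a = ½K_aγH² = 0.5×0.2936×20.9×9.3² = 265.3 kN/m, acting at H/3 = 3.100 m above the base.
Overturning moment M_o = P_a × H/3 = 265.3 × 3.100 = 822.6.
Resisting moment M_r = W × 2.65 = 736.6 × 2.65 = 1952.
FS_overturning = M_r/M_o = 1952/822.6 = 2.373.

2.37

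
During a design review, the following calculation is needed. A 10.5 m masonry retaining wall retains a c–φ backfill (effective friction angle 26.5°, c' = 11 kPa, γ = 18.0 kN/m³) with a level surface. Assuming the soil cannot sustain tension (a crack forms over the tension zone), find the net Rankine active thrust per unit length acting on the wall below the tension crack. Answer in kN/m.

250 kN/m

K_a = 0.3829; √K_a = 0.6188.
Tension-crack depth z_c = 2c/(γ√K_a) = 2×11/(18.0×0.6188) = 1.975 m.
σ_a at base = K_a γ H − 2c√K_a = 0.3829×18.0×10.5 − 2×11×0.6188 = 58.76 kPa.
P_a = ½ × 58.76 × (H − z_c) = 0.5×58.76×8.525 = 250.5 kN/m.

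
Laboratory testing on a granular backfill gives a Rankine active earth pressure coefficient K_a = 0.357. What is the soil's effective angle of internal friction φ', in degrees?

28.3°

K_a = tan²(45° − φ/2) ⇒ 45° − φ/2 = arctan(√0.357) = 30.86°.
φ = 2(45° − 30.86°) = 28.28°.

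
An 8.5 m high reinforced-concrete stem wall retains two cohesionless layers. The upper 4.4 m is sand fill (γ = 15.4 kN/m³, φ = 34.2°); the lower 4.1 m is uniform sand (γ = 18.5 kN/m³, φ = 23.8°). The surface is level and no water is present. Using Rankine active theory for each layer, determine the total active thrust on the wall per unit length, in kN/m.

K_a1 = tan²(45°−34.2°/2) = 0.2803; K_a2 = tan²(45°−23.8°/2) = 0.4250.
Layer 1: σ at base = K_a1 γ₁ h₁ = 19.00 kPa; P₁ = ½×19.00×4.4 = 41.79.
Layer 2: σ_v at top = γ₁h₁ = 67.76; σ_h top = K_a2×67.76 = 28.80; σ_h base = K_a2×(67.76+18.5×4.1) = 61.03.
P₂ = ½(28.80+61.03)×4.1 = 184.1. Total P_a = 41.79+184.1 = 225.9 kN/m.

226 kN/m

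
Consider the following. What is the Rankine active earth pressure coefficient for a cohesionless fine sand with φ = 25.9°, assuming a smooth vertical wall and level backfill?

K_a = (1 − sin φ)/(1 + sin φ) = (1 − sin 25.9°)/(1 + sin 25.9°) = 0.3920.

0.392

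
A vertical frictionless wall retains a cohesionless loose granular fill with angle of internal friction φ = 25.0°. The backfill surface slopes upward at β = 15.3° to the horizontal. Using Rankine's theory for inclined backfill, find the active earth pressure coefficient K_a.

K_a = cos β · (cos β − √(cos²β − cos²φ)) / (cos β + √(cos²β − cos²φ)).
cos β = 0.9646, cos φ = 0.9063, √(cos²β − cos²φ) = 0.3301.
K_a = 0.9646 × (0.9646 − 0.3301)/(0.9646 + 0.3301) = 0.4727.

0.473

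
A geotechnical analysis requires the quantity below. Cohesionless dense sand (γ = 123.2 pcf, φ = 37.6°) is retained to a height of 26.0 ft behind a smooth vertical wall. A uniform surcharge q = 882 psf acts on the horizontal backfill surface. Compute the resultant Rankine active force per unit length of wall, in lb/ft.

15600 lb/ft

K_a = tan²(45° − φ/2) = 0.2421.
Soil triangle: ½ K_a γ H² = 0.5×0.2421×123.2×26.0² = 10080 lb/ft.
Surcharge rectangle: K_a q H = 0.2421×882×26.0 = 5552 lb/ft.
Total = 10080 + 5552 = 15630 lb/ft.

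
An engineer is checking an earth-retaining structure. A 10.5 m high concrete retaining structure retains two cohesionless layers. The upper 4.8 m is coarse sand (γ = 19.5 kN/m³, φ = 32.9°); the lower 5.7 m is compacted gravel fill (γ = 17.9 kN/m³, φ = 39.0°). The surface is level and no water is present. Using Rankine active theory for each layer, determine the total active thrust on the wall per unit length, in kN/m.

K_a1 = tan²(45°−32.9°/2) = 0.2960; K_a2 = tan²(45°−39.0°/2) = 0.2275.
Layer 1: σ at base = K_a1 γ₁ h₁ = 27.71 kPa; P₁ = ½×27.71×4.8 = 66.50.
Layer 2: σ_v at top = γ₁h₁ = 93.60; σ_h top = K_a2×93.60 = 21.29; σ_h base = K_a2×(93.60+17.9×5.7) = 44.51.
P₂ = ½(21.29+44.51)×5.7 = 187.5. Total P_a = 66.50+187.5 = 254.0 kN/m.

254 kN/m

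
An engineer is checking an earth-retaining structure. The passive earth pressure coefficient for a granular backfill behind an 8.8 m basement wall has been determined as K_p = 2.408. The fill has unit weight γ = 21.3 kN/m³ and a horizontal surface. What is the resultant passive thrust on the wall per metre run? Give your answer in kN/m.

1990 kN/m

P = ½ K_p γ H² = 0.5 × 2.408 × 21.3 × 8.8² = 1986 kN/m.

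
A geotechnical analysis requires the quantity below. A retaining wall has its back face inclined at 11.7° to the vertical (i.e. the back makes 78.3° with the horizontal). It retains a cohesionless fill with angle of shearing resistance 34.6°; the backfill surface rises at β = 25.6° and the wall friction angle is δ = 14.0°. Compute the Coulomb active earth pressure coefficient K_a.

K_a = sin²(α+φ) / [sin²α · sin(α−δ) · (1 + √{sin(φ+δ)sin(φ−β) / (sin(α−δ)sin(α+β))})²].
With α = 78.3°, φ = 34.6°, δ = 14.0°, β = 25.6°: K_a = 0.5261.

0.526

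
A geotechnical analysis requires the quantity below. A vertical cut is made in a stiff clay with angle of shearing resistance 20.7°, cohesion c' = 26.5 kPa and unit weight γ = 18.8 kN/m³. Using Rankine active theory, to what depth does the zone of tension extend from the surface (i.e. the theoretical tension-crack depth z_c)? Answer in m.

K_a = tan²(45° − 20.7°/2) = 0.4777; √K_a = 0.6911.
The active pressure is zero where K_a γ z = 2c√K_a, so z_c = 2c/(γ√K_a) = 2×26.5/(18.8×0.6911) = 4.079 m.

4.08 m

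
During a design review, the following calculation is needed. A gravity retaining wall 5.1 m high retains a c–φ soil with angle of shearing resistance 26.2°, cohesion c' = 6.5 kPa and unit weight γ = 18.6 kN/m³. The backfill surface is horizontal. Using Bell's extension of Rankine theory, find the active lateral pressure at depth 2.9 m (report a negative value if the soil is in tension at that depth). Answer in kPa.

K_a = (1 − sin φ)/(1 + sin φ) = 0.3874.
σ_a = K_a γ z − 2c√K_a = 0.3874×18.6×2.9 − 2×6.5×0.6224 = 12.81 kPa.

12.8 kPa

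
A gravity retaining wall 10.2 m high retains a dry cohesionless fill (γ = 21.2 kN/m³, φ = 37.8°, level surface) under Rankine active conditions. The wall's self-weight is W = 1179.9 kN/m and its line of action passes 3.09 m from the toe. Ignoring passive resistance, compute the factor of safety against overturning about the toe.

K_a = tan²(45° − 37.8°/2) = 0.2400.
P_a = ½K_aγH² = 0.5×0.2400×21.2×10.2² = 264.7 kN/m, acting at H/3 = 3.400 m above the base.
Overturning moment M_o = P_a × H/3 = 264.7 × 3.400 = 899.9.
Resisting moment M_r = W × 3.09 = 1179.9 × 3.09 = 3646.
FS_overturning = M_r/M_o = 3646/899.9 = 4.051.

4.05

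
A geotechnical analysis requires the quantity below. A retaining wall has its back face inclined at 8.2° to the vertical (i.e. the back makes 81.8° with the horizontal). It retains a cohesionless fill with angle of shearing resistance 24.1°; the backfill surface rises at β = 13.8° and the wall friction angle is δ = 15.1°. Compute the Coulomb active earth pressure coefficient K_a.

K_a = sin²(α+φ) / [sin²α · sin(α−δ) · (1 + √{sin(φ+δ)sin(φ−β) / (sin(α−δ)sin(α+β))})²].
With α = 81.8°, φ = 24.1°, δ = 15.1°, β = 13.8°: K_a = 0.5627.

0.563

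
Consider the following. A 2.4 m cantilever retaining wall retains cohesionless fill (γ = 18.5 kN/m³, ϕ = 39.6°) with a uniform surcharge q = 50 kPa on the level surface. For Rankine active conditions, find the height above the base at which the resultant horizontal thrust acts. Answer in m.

K_a = 0.2214.
Triangular part P₁ = ½K_aγH² = 11.80 at H/3 = 0.8000 m; rectangular part P₂ = K_a q H = 26.57 at H/2 = 1.200 m.
ȳ = (P₁·0.8000 + P₂·1.200)/(P₁+P₂) = 1.077 m.

1.08 m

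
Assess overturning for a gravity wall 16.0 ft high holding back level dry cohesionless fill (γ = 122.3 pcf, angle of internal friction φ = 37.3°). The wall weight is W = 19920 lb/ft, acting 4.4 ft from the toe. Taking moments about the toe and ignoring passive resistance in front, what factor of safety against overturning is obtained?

4.28

K_a = tan²(45° − 37.3°/2) = 0.2453.
P_a = ½K_aγH² = 0.5×0.2453×122.3×16.0² = 3841 lb/ft, acting at H/3 = 5.333 ft above the base.
Overturning moment M_o = P_a × H/3 = 3841 × 5.333 = 20480.
Resisting moment M_r = W × 4.4 = 19920 × 4.4 = 87650.
FS_overturning = M_r/M_o = 87650/20480 = 4.279.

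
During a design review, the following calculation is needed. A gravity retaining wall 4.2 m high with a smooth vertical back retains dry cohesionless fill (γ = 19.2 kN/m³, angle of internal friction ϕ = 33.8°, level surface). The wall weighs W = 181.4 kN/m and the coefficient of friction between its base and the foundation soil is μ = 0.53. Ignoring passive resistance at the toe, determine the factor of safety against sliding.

K_a = tan²(45° − 33.8°/2) = 0.2851.
P_a = ½K_aγH² = 0.5×0.2851×19.2×4.2² = 48.28 kN/m, acting at H/3 = 1.400 m above the base.
FS_sliding = μW / P_a = 0.53×181.4 / 48.28 = 1.991.

1.99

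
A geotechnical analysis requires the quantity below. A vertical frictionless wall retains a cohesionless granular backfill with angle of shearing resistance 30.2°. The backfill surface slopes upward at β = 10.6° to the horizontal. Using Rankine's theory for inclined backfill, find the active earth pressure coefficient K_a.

K_a = cos β · (cos β − √(cos²β − cos²φ)) / (cos β + √(cos²β − cos²φ)).
cos β = 0.9829, cos φ = 0.8643, √(cos²β − cos²φ) = 0.4682.
K_a = 0.9829 × (0.9829 − 0.4682)/(0.9829 + 0.4682) = 0.3487.

0.349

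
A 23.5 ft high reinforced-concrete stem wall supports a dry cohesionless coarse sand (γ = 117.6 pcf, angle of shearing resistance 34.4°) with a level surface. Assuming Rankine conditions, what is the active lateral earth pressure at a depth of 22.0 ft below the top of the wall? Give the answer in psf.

K_a = (1 − sin φ)/(1 + sin φ) = 0.2780.
σ_h = K_a γ z = 0.2780 × 117.6 × 22.0 = 719.2 psf.

719 psf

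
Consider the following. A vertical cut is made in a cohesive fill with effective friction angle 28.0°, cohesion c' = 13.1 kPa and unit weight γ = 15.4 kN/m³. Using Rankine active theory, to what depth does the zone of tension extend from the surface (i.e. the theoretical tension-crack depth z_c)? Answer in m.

2.83 m

K_a = tan²(45° − 28.0°/2) = 0.3610; √K_a = 0.6009.
The active pressure is zero where K_a γ z = 2c√K_a, so z_c = 2c/(γ√K_a) = 2×13.1/(15.4×0.6009) = 2.831 m.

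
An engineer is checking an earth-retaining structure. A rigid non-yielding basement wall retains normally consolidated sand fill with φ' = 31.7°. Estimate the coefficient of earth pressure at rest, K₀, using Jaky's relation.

K₀ = 1 − sin φ' = 1 − sin 31.7° = 0.4745.

0.475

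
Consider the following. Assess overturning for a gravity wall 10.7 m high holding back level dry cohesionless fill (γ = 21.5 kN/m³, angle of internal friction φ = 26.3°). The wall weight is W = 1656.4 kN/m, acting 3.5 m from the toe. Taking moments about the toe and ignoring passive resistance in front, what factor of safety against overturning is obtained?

K_a = tan²(45° − 26.3°/2) = 0.3859.
P_a = ½K_aγH² = 0.5×0.3859×21.5×10.7² = 475.0 kN/m, acting at H/3 = 3.567 m above the base.
Overturning moment M_o = P_a × H/3 = 475.0 × 3.567 = 1694.
Resisting moment M_r = W × 3.5 = 1656.4 × 3.5 = 5797.
FS_overturning = M_r/M_o = 5797/1694 = 3.422.

3.42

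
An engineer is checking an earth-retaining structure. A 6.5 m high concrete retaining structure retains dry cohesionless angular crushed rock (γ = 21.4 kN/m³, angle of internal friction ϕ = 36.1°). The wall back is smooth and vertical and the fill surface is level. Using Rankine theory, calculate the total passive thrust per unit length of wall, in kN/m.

1750 kN/m

K_p = tan²(45° + φ/2) = 3.869.
P_p = ½ K_p γ H² = 0.5 × 3.869 × 21.4 × 6.5² = 1749 kN/m.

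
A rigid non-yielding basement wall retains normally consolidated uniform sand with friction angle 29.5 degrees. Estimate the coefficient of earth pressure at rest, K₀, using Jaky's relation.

0.508

K₀ = 1 − sin φ' = 1 − sin 29.5° = 0.5076.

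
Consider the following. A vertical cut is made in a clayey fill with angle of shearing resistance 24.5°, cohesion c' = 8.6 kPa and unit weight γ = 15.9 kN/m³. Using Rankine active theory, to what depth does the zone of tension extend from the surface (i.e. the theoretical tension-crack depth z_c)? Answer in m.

1.68 m

K_a = tan²(45° − 24.5°/2) = 0.4137; √K_a = 0.6432.
The active pressure is zero where K_a γ z = 2c√K_a, so z_c = 2c/(γ√K_a) = 2×8.6/(15.9×0.6432) = 1.682 m.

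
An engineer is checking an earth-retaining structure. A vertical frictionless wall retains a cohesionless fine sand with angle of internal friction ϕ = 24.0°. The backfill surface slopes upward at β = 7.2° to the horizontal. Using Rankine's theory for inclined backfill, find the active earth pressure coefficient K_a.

K_a = cos β · (cos β − √(cos²β − cos²φ)) / (cos β + √(cos²β − cos²φ)).
cos β = 0.9921, cos φ = 0.9135, √(cos²β − cos²φ) = 0.3869.
K_a = 0.9921 × (0.9921 − 0.3869)/(0.9921 + 0.3869) = 0.4354.

0.435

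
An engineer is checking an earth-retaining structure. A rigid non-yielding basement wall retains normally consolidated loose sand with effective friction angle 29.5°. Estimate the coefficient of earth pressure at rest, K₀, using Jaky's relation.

K₀ = 1 − sin φ' = 1 − sin 29.5° = 0.5076.

0.508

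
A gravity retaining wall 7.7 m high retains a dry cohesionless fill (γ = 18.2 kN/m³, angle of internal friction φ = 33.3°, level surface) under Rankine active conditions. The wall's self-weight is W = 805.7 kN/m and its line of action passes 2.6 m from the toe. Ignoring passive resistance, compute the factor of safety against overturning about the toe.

5.20

K_a = tan²(45° − 33.3°/2) = 0.2911.
P_a = ½K_aγH² = 0.5×0.2911×18.2×7.7² = 157.1 kN/m, acting at H/3 = 2.567 m above the base.
Overturning moment M_o = P_a × H/3 = 157.1 × 2.567 = 403.2.
Resisting moment M_r = W × 2.6 = 805.7 × 2.6 = 2095.
FS_overturning = M_r/M_o = 2095/403.2 = 5.196.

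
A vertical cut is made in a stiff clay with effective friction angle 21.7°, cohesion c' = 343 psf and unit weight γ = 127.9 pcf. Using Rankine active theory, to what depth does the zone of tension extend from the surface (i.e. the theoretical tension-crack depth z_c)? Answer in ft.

7.91 ft

K_a = tan²(45° − 21.7°/2) = 0.4601; √K_a = 0.6783.
The active pressure is zero where K_a γ z = 2c√K_a, so z_c = 2c/(γ√K_a) = 2×343/(127.9×0.6783) = 7.907 ft.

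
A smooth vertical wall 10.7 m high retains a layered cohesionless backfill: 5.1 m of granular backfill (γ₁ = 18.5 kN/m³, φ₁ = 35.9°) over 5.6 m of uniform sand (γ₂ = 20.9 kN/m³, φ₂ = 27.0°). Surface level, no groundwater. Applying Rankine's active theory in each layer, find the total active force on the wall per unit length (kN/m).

K_a1 = tan²(45°−35.9°/2) = 0.2607; K_a2 = tan²(45°−27.0°/2) = 0.3755.
Layer 1: σ at base = K_a1 γ₁ h₁ = 24.60 kPa; P₁ = ½×24.60×5.1 = 62.73.
Layer 2: σ_v at top = γ₁h₁ = 94.35; σ_h top = K_a2×94.35 = 35.43; σ_h base = K_a2×(94.35+20.9×5.6) = 79.38.
P₂ = ½(35.43+79.38)×5.6 = 321.5. Total P_a = 62.73+321.5 = 384.2 kN/m.

384 kN/m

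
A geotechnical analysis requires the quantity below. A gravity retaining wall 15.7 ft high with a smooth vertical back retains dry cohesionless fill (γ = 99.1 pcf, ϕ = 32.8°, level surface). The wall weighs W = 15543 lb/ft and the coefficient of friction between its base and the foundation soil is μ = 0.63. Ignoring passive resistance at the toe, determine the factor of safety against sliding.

2.70

K_a = tan²(45° − 32.8°/2) = 0.2973.
P_a = ½K_aγH² = 0.5×0.2973×99.1×15.7² = 3631 lb/ft, acting at H/3 = 5.233 ft above the base.
FS_sliding = μW / P_a = 0.63×15543 / 3631 = 2.697.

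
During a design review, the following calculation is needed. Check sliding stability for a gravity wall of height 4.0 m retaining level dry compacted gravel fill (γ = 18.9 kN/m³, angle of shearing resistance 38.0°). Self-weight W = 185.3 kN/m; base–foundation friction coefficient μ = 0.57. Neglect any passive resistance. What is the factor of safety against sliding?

K_a = tan²(45° − 38.0°/2) = 0.2379.
P_a = ½K_aγH² = 0.5×0.2379×18.9×4.0² = 35.97 kN/m, acting at H/3 = 1.333 m above the base.
FS_sliding = μW / P_a = 0.57×185.3 / 35.97 = 2.937.

2.94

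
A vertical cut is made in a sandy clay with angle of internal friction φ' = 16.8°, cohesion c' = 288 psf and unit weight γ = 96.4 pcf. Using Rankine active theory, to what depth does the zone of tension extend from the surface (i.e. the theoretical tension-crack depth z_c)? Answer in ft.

8.05 ft

K_a = tan²(45° − 16.8°/2) = 0.5516; √K_a = 0.7427.
The active pressure is zero where K_a γ z = 2c√K_a, so z_c = 2c/(γ√K_a) = 2×288/(96.4×0.7427) = 8.045 ft.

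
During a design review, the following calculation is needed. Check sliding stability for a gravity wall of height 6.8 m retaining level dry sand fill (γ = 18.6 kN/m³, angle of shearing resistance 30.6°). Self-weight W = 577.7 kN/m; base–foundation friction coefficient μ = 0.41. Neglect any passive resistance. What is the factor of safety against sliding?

1.69

K_a = tan²(45° − 30.6°/2) = 0.3253.
P_a = ½K_aγH² = 0.5×0.3253×18.6×6.8² = 139.9 kN/m, acting at H/3 = 2.267 m above the base.
FS_sliding = μW / P_a = 0.41×577.7 / 139.9 = 1.693.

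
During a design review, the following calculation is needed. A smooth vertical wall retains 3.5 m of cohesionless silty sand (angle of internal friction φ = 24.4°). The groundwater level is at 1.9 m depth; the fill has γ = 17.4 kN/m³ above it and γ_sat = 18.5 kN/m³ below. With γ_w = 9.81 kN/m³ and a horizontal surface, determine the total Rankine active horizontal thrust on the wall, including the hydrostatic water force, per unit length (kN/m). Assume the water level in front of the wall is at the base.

52.2 kN/m

K_a = tan²(45° − φ/2) = 0.4153.
γ' = 18.5 − 9.81 = 8.690 kN/m³. Depth below WT = 1.6 m.
σ'_h at WT = K_a γ d_w = 13.73 kPa; at base = 13.73 + K_a γ' × 1.6 = 19.51 kPa.
P₁ (0–1.9 m) = ½×13.73×1.9 = 13.04. P₂ (1.9–3.5 m) = ½(13.73+19.51)×1.6 = 26.59.
P_w = ½ γ_w h₂² = 0.5×9.81×1.6² = 12.56. Total = 13.04+26.59+12.56 = 52.19 kN/m.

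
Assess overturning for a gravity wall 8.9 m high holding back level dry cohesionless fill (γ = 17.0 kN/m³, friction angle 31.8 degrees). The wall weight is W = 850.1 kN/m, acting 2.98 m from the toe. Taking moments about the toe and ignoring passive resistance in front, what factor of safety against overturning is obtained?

K_a = tan²(45° − 31.8°/2) = 0.3098.
P_a = ½K_aγH² = 0.5×0.3098×17.0×8.9² = 208.6 kN/m, acting at H/3 = 2.967 m above the base.
Overturning moment M_o = P_a × H/3 = 208.6 × 2.967 = 618.8.
Resisting moment M_r = W × 2.98 = 850.1 × 2.98 = 2533.
FS_overturning = M_r/M_o = 2533/618.8 = 4.094.

4.09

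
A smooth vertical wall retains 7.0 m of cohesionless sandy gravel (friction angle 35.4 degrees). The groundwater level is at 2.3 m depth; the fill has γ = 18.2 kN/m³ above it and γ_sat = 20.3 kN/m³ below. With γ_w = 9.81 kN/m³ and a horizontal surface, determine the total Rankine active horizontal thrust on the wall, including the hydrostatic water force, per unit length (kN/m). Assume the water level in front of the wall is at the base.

204 kN/m

K_a = tan²(45° − φ/2) = 0.2664.
γ' = 20.3 − 9.81 = 10.49 kN/m³. Depth below WT = 4.7 m.
σ'_h at WT = K_a γ d_w = 11.15 kPa; at base = 11.15 + K_a γ' × 4.7 = 24.29 kPa.
P₁ (0–2.3 m) = ½×11.15×2.3 = 12.82. P₂ (2.3–7.0 m) = ½(11.15+24.29)×4.7 = 83.28.
P_w = ½ γ_w h₂² = 0.5×9.81×4.7² = 108.4. Total = 12.82+83.28+108.4 = 204.5 kN/m.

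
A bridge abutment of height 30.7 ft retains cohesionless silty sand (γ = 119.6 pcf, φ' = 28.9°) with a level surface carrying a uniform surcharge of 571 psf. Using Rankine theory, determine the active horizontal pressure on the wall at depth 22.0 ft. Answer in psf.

1120 psf

K_a = (1 − sin φ)/(1 + sin φ) = 0.3484.
σ_v = γz + q = 119.6 × 22.0 + 571 = 3202 psf.
σ_h = K_a σ_v = 0.3484 × 3202 = 1116 psf.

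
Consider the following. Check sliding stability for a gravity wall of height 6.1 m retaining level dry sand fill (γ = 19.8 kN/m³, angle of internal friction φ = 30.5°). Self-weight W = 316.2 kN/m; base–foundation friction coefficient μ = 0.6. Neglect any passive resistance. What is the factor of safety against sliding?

1.58

K_a = tan²(45° − 30.5°/2) = 0.3267.
P_a = ½K_aγH² = 0.5×0.3267×19.8×6.1² = 120.3 kN/m, acting at H/3 = 2.033 m above the base.
FS_sliding = μW / P_a = 0.6×316.2 / 120.3 = 1.577.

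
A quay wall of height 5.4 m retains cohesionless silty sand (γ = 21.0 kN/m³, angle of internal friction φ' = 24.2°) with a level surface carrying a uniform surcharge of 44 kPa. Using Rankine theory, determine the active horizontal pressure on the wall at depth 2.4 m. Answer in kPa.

39.5 kPa

K_a = (1 − sin φ)/(1 + sin φ) = 0.4185.
σ_v = γz + q = 21.0 × 2.4 + 44 = 94.40 kPa.
σ_h = K_a σ_v = 0.4185 × 94.40 = 39.51 kPa.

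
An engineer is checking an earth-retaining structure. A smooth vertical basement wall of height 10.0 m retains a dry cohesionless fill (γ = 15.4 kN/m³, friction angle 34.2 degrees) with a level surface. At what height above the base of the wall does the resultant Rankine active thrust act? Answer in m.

3.33 m

K_a = 0.2803.
The pressure distribution is triangular, so the resultant acts at H/3 above the base = 10.0/3 = 3.333 m.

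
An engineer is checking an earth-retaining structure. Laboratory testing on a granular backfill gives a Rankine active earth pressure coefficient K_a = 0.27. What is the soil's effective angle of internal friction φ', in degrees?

35.1°

K_a = tan²(45° − φ/2) ⇒ 45° − φ/2 = arctan(√0.27) = 27.46°.
φ = 2(45° − 27.46°) = 35.09°.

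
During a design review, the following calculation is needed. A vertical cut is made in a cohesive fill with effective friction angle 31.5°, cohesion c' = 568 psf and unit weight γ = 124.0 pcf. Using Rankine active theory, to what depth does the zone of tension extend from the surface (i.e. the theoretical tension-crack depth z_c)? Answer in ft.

K_a = tan²(45° − 31.5°/2) = 0.3136; √K_a = 0.5600.
The active pressure is zero where K_a γ z = 2c√K_a, so z_c = 2c/(γ√K_a) = 2×568/(124.0×0.5600) = 16.36 ft.

16.4 ft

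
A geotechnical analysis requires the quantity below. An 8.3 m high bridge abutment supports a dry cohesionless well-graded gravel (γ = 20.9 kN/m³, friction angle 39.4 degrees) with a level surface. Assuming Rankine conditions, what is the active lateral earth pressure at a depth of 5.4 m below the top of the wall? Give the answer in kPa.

K_a = (1 − sin φ)/(1 + sin φ) = 0.2234.
σ_h = K_a γ z = 0.2234 × 20.9 × 5.4 = 25.22 kPa.

25.2 kPa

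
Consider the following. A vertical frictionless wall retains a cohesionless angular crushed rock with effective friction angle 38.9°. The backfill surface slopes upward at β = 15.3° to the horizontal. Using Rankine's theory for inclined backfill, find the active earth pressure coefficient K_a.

K_a = cos β · (cos β − √(cos²β − cos²φ)) / (cos β + √(cos²β − cos²φ)).
cos β = 0.9646, cos φ = 0.7782, √(cos²β − cos²φ) = 0.5698.
K_a = 0.9646 × (0.9646 − 0.5698)/(0.9646 + 0.5698) = 0.2481.

0.248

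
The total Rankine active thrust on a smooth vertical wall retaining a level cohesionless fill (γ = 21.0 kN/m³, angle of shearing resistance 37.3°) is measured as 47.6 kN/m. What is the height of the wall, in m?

4.30 m

K_a = 0.2453. P_a = ½ K_a γ H² ⇒ H = √(2P_a/(K_a γ)).
H = √(2×47.6/(0.2453×21.0)) = 4.299 m.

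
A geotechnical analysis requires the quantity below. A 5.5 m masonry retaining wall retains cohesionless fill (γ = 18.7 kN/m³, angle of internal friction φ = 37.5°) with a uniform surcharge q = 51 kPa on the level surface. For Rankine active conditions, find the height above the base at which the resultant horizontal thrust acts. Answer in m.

2.29 m

K_a = 0.2432.
Triangular part P₁ = ½K_aγH² = 68.78 at H/3 = 1.833 m; rectangular part P₂ = K_a q H = 68.22 at H/2 = 2.750 m.
ȳ = (P₁·1.833 + P₂·2.750)/(P₁+P₂) = 2.290 m.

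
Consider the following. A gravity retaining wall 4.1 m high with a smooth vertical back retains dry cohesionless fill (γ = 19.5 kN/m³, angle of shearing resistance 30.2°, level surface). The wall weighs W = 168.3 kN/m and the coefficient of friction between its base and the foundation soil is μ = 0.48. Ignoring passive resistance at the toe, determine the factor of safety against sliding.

1.49

K_a = tan²(45° − 30.2°/2) = 0.3307.
P_a = ½K_aγH² = 0.5×0.3307×19.5×4.1² = 54.19 kN/m, acting at H/3 = 1.367 m above the base.
FS_sliding = μW / P_a = 0.48×168.3 / 54.19 = 1.491.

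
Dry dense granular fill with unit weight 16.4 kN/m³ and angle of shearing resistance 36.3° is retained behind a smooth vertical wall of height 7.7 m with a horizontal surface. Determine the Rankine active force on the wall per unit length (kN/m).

K_a = tan²(45° − φ/2) = 0.2563.
P_a = ½ K_a γ H² = 0.5 × 0.2563 × 16.4 × 7.7² = 124.6 kN/m.

125 kN/m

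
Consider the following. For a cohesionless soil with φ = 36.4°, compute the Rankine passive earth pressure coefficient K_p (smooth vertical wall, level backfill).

3.92

K_p = (1 + sin φ)/(1 − sin φ) = tan²(45° + 36.4°/2) = 3.919.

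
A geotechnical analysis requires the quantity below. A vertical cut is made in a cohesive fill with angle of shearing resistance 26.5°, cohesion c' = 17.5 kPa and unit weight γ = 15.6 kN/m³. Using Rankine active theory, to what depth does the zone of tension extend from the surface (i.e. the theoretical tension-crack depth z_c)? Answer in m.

3.63 m

K_a = tan²(45° − 26.5°/2) = 0.3829; √K_a = 0.6188.
The active pressure is zero where K_a γ z = 2c√K_a, so z_c = 2c/(γ√K_a) = 2×17.5/(15.6×0.6188) = 3.626 m.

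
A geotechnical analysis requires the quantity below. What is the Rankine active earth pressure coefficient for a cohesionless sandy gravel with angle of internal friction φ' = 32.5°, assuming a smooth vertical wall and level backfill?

K_a = (1 − sin φ)/(1 + sin φ) = (1 − sin 32.5°)/(1 + sin 32.5°) = 0.3010.

0.301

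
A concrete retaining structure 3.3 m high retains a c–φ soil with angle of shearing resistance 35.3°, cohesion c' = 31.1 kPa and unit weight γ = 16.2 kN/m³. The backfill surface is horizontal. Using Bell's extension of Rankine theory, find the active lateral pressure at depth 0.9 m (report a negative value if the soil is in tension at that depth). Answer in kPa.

-28.3 kPa

K_a = (1 − sin φ)/(1 + sin φ) = 0.2675.
σ_a = K_a γ z − 2c√K_a = 0.2675×16.2×0.9 − 2×31.1×0.5172 = -28.27 kPa.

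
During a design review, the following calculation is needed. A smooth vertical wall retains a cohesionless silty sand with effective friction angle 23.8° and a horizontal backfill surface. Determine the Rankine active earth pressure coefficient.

0.425

K_a = (1 − sin φ)/(1 + sin φ) = (1 − sin 23.8°)/(1 + sin 23.8°) = 0.4250.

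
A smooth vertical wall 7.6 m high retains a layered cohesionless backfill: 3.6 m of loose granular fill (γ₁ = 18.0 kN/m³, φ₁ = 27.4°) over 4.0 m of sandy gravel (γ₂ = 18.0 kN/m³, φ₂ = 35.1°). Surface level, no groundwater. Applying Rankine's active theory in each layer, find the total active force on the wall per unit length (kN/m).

K_a1 = tan²(45°−27.4°/2) = 0.3697; K_a2 = tan²(45°−35.1°/2) = 0.2698.
Layer 1: σ at base = K_a1 γ₁ h₁ = 23.95 kPa; P₁ = ½×23.95×3.6 = 43.12.
Layer 2: σ_v at top = γ₁h₁ = 64.80; σ_h top = K_a2×64.80 = 17.49; σ_h base = K_a2×(64.80+18.0×4.0) = 36.91.
P₂ = ½(17.49+36.91)×4.0 = 108.8. Total P_a = 43.12+108.8 = 151.9 kN/m.

152 kN/m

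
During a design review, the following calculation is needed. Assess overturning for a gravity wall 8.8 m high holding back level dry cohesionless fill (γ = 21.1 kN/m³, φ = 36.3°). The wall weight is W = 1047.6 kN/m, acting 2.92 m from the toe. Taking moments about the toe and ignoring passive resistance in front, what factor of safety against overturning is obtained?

4.98

K_a = tan²(45° − 36.3°/2) = 0.2563.
P_a = ½K_aγH² = 0.5×0.2563×21.1×8.8² = 209.4 kN/m, acting at H/3 = 2.933 m above the base.
Overturning moment M_o = P_a × H/3 = 209.4 × 2.933 = 614.2.
Resisting moment M_r = W × 2.92 = 1047.6 × 2.92 = 3059.
FS_overturning = M_r/M_o = 3059/614.2 = 4.981.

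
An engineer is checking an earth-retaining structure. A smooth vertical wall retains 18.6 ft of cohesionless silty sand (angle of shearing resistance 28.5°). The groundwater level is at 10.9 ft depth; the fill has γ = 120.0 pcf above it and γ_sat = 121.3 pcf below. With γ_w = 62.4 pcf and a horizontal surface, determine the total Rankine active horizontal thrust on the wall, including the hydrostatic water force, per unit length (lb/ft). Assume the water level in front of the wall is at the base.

8560 lb/ft

K_a = tan²(45° − φ/2) = 0.3540.
γ' = 121.3 − 62.4 = 58.90 pcf. Depth below WT = 7.7 ft.
σ'_h at WT = K_a γ d_w = 463.0 psf; at base = 463.0 + K_a γ' × 7.7 = 623.5 psf.
P₁ (0–10.9 ft) = ½×463.0×10.9 = 2523. P₂ (10.9–18.6 ft) = ½(463.0+623.5)×7.7 = 4183.
P_w = ½ γ_w h₂² = 0.5×62.4×7.7² = 1850. Total = 2523+4183+1850 = 8556 lb/ft.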